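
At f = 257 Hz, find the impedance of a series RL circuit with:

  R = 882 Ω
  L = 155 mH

Step 1 — Angular frequency: ω = 2π·f = 2π·257 = 1615 rad/s.
Step 2 — Component impedances:
  R: Z = R = 882 Ω
  L: Z = jωL = j·1615·0.155 = 0 + j250.3 Ω
Step 3 — Series combination: Z_total = R + L = 882 + j250.3 Ω = 916.8∠15.8° Ω.

Z = 882 + j250.3 Ω = 916.8∠15.8° Ω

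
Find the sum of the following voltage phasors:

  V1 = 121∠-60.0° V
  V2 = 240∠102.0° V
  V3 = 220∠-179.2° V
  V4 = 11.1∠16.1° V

Step 1 — Convert each phasor to rectangular form:
  V1 = 121·(cos(-60.0°) + j·sin(-60.0°)) = 60.5 - j104.8 V
  V2 = 240·(cos(102.0°) + j·sin(102.0°)) = -49.9 + j234.8 V
  V3 = 220·(cos(-179.2°) + j·sin(-179.2°)) = -220 - j3.072 V
  V4 = 11.1·(cos(16.1°) + j·sin(16.1°)) = 10.66 + j3.078 V
Step 2 — Sum components: V_total = -198.7 + j130 V.
Step 3 — Convert to polar: |V_total| = 237.4 V, ∠V_total = 146.8°.

V_total = 237.4∠146.8° V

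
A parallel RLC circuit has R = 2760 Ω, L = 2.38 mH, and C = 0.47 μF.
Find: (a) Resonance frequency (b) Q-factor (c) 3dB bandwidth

Step 1 — Resonance: ω₀ = 1/√(LC) = 1/√(0.00238·4.7e-07) = 2.99e+04 rad/s.
Step 2 — f₀ = ω₀/(2π) = 4759 Hz.
Step 3 — Parallel Q: Q = R/(ω₀L) = 2760/(2.99e+04·0.00238) = 38.79.
Step 4 — Bandwidth: Δω = ω₀/Q = 770.9 rad/s; BW = Δω/(2π) = 122.7 Hz.

(a) f₀ = 4759 Hz  (b) Q = 38.79  (c) BW = 122.7 Hz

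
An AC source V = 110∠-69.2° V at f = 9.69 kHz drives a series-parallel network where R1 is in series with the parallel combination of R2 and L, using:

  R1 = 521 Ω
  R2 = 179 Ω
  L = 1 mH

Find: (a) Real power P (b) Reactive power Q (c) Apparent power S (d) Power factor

Step 1 — Angular frequency: ω = 2π·f = 2π·9690 = 6.088e+04 rad/s.
Step 2 — Component impedances:
  R1: Z = R = 521 Ω
  R2: Z = R = 179 Ω
  L: Z = jωL = j·6.088e+04·0.001 = 0 + j60.88 Ω
Step 3 — Parallel branch: R2 || L = 1/(1/R2 + 1/L) = 18.56 + j54.57 Ω.
Step 4 — Series with R1: Z_total = R1 + (R2 || L) = 539.6 + j54.57 Ω = 542.3∠5.8° Ω.
Step 5 — Source phasor: V = 110∠-69.2° V = 39.06 - j102.8 V.
Step 6 — Current: I = V / Z = 0.05258 - j0.1959 A = 0.2028∠-75.0° A.
Step 7 — Complex power: S = V·I* = 22.2 + j2.245 VA.
Step 8 — Real power: P = Re(S) = 22.2 W.
Step 9 — Reactive power: Q = Im(S) = 2.245 VAR.
Step 10 — Apparent power: |S| = 22.31 VA.
Step 11 — Power factor: PF = P/|S| = 0.9949 (lagging).

(a) P = 22.2 W  (b) Q = 2.245 VAR  (c) S = 22.31 VA  (d) PF = 0.9949 (lagging)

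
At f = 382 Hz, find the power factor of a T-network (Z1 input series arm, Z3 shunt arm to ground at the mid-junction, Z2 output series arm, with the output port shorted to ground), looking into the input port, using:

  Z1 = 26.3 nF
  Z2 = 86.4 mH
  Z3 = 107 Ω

Step 1 — Angular frequency: ω = 2π·f = 2π·382 = 2400 rad/s.
Step 2 — Component impedances:
  Z1: Z = 1/(jωC) = -j/(ω·C) = 0 - j1.584e+04 Ω
  Z2: Z = jωL = j·2400·0.0864 = 0 + j207.4 Ω
  Z3: Z = R = 107 Ω
Step 3 — With the output port shorted to ground, the output series arm Z2 runs from the junction to ground; the shunt arm Z3 also runs from the junction to ground. They appear in parallel: Z3 || Z2 = 84.5 + j43.6 Ω.
Step 4 — Series with input arm Z1: Z_in = Z1 + (Z3 || Z2) = 84.5 - j1.58e+04 Ω = 1.58e+04∠-89.7° Ω.
Step 5 — Power factor: PF = cos(φ) = Re(Z)/|Z| = 84.503/15798 = 0.005349.
Step 6 — Type: Im(Z) = -1.58e+04 ⇒ leading (phase φ = -89.7°).

PF = 0.005349 (leading, φ = -89.7°)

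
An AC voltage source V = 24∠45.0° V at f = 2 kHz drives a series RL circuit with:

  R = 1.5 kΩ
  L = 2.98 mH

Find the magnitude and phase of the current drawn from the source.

Step 1 — Angular frequency: ω = 2π·f = 2π·2000 = 1.257e+04 rad/s.
Step 2 — Component impedances:
  R: Z = R = 1500 Ω
  L: Z = jωL = j·1.257e+04·0.00298 = 0 + j37.45 Ω
Step 3 — Series combination: Z_total = R + L = 1500 + j37.45 Ω = 1500∠1.4° Ω.
Step 4 — Source phasor: V = 24∠45.0° V = 16.97 + j16.97 V.
Step 5 — Ohm's law: I = V / Z_total = (16.97 + j16.97) / (1500 + j37.45) = 0.01159 + j0.01102 A.
Step 6 — Convert to polar: |I| = 0.016 A, ∠I = 43.6°.

I = 0.016∠43.6° A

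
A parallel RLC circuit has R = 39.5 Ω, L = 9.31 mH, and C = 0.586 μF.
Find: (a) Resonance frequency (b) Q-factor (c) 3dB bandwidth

Step 1 — Resonance: ω₀ = 1/√(LC) = 1/√(0.00931·5.86e-07) = 1.354e+04 rad/s.
Step 2 — f₀ = ω₀/(2π) = 2155 Hz.
Step 3 — Parallel Q: Q = R/(ω₀L) = 39.5/(1.354e+04·0.00931) = 0.3134.
Step 4 — Bandwidth: Δω = ω₀/Q = 4.32e+04 rad/s; BW = Δω/(2π) = 6876 Hz.

(a) f₀ = 2155 Hz  (b) Q = 0.3134  (c) BW = 6876 Hz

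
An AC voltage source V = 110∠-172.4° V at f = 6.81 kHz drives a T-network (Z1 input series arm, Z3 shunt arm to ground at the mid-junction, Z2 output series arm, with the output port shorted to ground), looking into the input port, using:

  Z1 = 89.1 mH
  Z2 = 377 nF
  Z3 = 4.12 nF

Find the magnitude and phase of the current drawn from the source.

Step 1 — Angular frequency: ω = 2π·f = 2π·6810 = 4.279e+04 rad/s.
Step 2 — Component impedances:
  Z1: Z = jωL = j·4.279e+04·0.0891 = 0 + j3812 Ω
  Z2: Z = 1/(jωC) = -j/(ω·C) = 0 - j61.99 Ω
  Z3: Z = 1/(jωC) = -j/(ω·C) = 0 - j5673 Ω
Step 3 — With the output port shorted to ground, the output series arm Z2 runs from the junction to ground; the shunt arm Z3 also runs from the junction to ground. They appear in parallel: Z3 || Z2 = 0 - j61.32 Ω.
Step 4 — Series with input arm Z1: Z_in = Z1 + (Z3 || Z2) = 0 + j3751 Ω = 3751∠90.0° Ω.
Step 5 — Source phasor: V = 110∠-172.4° V = -109 - j14.55 V.
Step 6 — Ohm's law: I = V / Z_total = (-109 - j14.55) / (0 + j3751) = -0.003878 + j0.02907 A.
Step 7 — Convert to polar: |I| = 0.02932 A, ∠I = 97.6°.

I = 0.02932∠97.6° A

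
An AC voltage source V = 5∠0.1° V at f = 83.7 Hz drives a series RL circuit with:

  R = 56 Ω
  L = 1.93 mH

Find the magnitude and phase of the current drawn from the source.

Step 1 — Angular frequency: ω = 2π·f = 2π·83.7 = 525.9 rad/s.
Step 2 — Component impedances:
  R: Z = R = 56 Ω
  L: Z = jωL = j·525.9·0.00193 = 0 + j1.015 Ω
Step 3 — Series combination: Z_total = R + L = 56 + j1.015 Ω = 56.01∠1.0° Ω.
Step 4 — Source phasor: V = 5∠0.1° V = 5 + j0.008727 V.
Step 5 — Ohm's law: I = V / Z_total = (5 + j0.008727) / (56 + j1.015) = 0.08926 - j0.001462 A.
Step 6 — Convert to polar: |I| = 0.08927 A, ∠I = -0.9°.

I = 0.08927∠-0.9° A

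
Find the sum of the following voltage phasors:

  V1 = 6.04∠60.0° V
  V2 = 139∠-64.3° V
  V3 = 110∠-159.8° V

Step 1 — Convert each phasor to rectangular form:
  V1 = 6.04·(cos(60.0°) + j·sin(60.0°)) = 3.02 + j5.231 V
  V2 = 139·(cos(-64.3°) + j·sin(-64.3°)) = 60.28 - j125.2 V
  V3 = 110·(cos(-159.8°) + j·sin(-159.8°)) = -103.2 - j37.98 V
Step 2 — Sum components: V_total = -39.94 - j158 V.
Step 3 — Convert to polar: |V_total| = 163 V, ∠V_total = -104.2°.

V_total = 163∠-104.2° V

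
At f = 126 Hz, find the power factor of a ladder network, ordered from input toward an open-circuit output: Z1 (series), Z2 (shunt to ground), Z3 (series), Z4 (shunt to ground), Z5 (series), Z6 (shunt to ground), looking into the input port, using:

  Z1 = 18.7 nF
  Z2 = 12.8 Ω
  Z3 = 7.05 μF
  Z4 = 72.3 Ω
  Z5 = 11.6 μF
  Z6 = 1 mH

Step 1 — Angular frequency: ω = 2π·f = 2π·126 = 791.7 rad/s.
Step 2 — Component impedances:
  Z1: Z = 1/(jωC) = -j/(ω·C) = 0 - j6.755e+04 Ω
  Z2: Z = R = 12.8 Ω
  Z3: Z = 1/(jωC) = -j/(ω·C) = 0 - j179.2 Ω
  Z4: Z = R = 72.3 Ω
  Z5: Z = 1/(jωC) = -j/(ω·C) = 0 - j108.9 Ω
  Z6: Z = jωL = j·791.7·0.001 = 0 + j0.7917 Ω
Step 3 — Ladder network (open output): work backward from the far end, alternating series and parallel combinations. Z_in = 12.59 - j6.755e+04 Ω = 6.755e+04∠-90.0° Ω.
Step 4 — Power factor: PF = cos(φ) = Re(Z)/|Z| = 12.59/6.755e+04 = 0.0001864.
Step 5 — Type: Im(Z) = -6.755e+04 ⇒ leading (phase φ = -90.0°).

PF = 0.0001864 (leading, φ = -90.0°)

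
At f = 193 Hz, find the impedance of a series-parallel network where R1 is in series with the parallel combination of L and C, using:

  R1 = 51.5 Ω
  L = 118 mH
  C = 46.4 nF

Step 1 — Angular frequency: ω = 2π·f = 2π·193 = 1213 rad/s.
Step 2 — Component impedances:
  R1: Z = R = 51.5 Ω
  L: Z = jωL = j·1213·0.118 = 0 + j143.1 Ω
  C: Z = 1/(jωC) = -j/(ω·C) = 0 - j1.777e+04 Ω
Step 3 — Parallel branch: L || C = 1/(1/L + 1/C) = 0 + j144.3 Ω.
Step 4 — Series with R1: Z_total = R1 + (L || C) = 51.5 + j144.3 Ω = 153.2∠70.4° Ω.

Z = 51.5 + j144.3 Ω = 153.2∠70.4° Ω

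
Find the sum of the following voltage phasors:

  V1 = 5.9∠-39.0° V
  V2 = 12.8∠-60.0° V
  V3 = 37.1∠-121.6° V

Step 1 — Convert each phasor to rectangular form:
  V1 = 5.9·(cos(-39.0°) + j·sin(-39.0°)) = 4.585 - j3.713 V
  V2 = 12.8·(cos(-60.0°) + j·sin(-60.0°)) = 6.4 - j11.09 V
  V3 = 37.1·(cos(-121.6°) + j·sin(-121.6°)) = -19.44 - j31.6 V
Step 2 — Sum components: V_total = -8.455 - j46.4 V.
Step 3 — Convert to polar: |V_total| = 47.16 V, ∠V_total = -100.3°.

V_total = 47.16∠-100.3° V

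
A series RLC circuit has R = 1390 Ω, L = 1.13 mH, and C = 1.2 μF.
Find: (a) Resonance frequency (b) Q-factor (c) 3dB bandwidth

Step 1 — Resonance: ω₀ = 1/√(LC) = 1/√(0.00113·1.2e-06) = 2.716e+04 rad/s.
Step 2 — f₀ = ω₀/(2π) = 4322 Hz.
Step 3 — Series Q: Q = ω₀L/R = 2.716e+04·0.00113/1390 = 0.02208.
Step 4 — Bandwidth: Δω = ω₀/Q = 1.23e+06 rad/s; BW = Δω/(2π) = 1.958e+05 Hz.

(a) f₀ = 4322 Hz  (b) Q = 0.02208  (c) BW = 1.958e+05 Hz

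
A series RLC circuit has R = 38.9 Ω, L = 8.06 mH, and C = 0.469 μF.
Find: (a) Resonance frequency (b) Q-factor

Step 1 — Resonance condition Im(Z)=0 gives ω₀ = 1/√(LC).
Step 2 — ω₀ = 1/√(0.00806·4.69e-07) = 1.626e+04 rad/s.
Step 3 — f₀ = ω₀/(2π) = 2589 Hz.
Step 4 — Series Q: Q = ω₀L/R = 1.626e+04·0.00806/38.9 = 3.37.

(a) f₀ = 2589 Hz  (b) Q = 3.37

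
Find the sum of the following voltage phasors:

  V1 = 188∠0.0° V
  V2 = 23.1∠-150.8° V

Step 1 — Convert each phasor to rectangular form:
  V1 = 188·(cos(0.0°) + j·sin(0.0°)) = 188 V
  V2 = 23.1·(cos(-150.8°) + j·sin(-150.8°)) = -20.16 - j11.27 V
Step 2 — Sum components: V_total = 167.8 - j11.27 V.
Step 3 — Convert to polar: |V_total| = 168.2 V, ∠V_total = -3.8°.

V_total = 168.2∠-3.8° V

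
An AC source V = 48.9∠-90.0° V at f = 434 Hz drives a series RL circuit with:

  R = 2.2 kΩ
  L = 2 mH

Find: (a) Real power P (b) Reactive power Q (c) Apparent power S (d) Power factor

Step 1 — Angular frequency: ω = 2π·f = 2π·434 = 2727 rad/s.
Step 2 — Component impedances:
  R: Z = R = 2200 Ω
  L: Z = jωL = j·2727·0.002 = 0 + j5.454 Ω
Step 3 — Series combination: Z_total = R + L = 2200 + j5.454 Ω = 2200∠0.1° Ω.
Step 4 — Source phasor: V = 48.9∠-90.0° V = 0 - j48.9 V.
Step 5 — Current: I = V / Z = -5.51e-05 - j0.02223 A = 0.02223∠-90.1° A.
Step 6 — Complex power: S = V·I* = 1.087 + j0.002694 VA.
Step 7 — Real power: P = Re(S) = 1.087 W.
Step 8 — Reactive power: Q = Im(S) = 0.002694 VAR.
Step 9 — Apparent power: |S| = 1.087 VA.
Step 10 — Power factor: PF = P/|S| = 1 (lagging).

(a) P = 1.087 W  (b) Q = 0.002694 VAR  (c) S = 1.087 VA  (d) PF = 1 (lagging)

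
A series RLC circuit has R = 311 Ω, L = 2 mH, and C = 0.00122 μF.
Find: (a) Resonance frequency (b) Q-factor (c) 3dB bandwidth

Step 1 — Resonance: ω₀ = 1/√(LC) = 1/√(0.002·1.22e-09) = 6.402e+05 rad/s.
Step 2 — f₀ = ω₀/(2π) = 1.019e+05 Hz.
Step 3 — Series Q: Q = ω₀L/R = 6.402e+05·0.002/311 = 4.117.
Step 4 — Bandwidth: Δω = ω₀/Q = 1.555e+05 rad/s; BW = Δω/(2π) = 2.475e+04 Hz.

(a) f₀ = 1.019e+05 Hz  (b) Q = 4.117  (c) BW = 2.475e+04 Hz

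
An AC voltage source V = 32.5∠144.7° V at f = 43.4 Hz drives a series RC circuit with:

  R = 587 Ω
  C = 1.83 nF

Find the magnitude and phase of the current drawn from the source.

Step 1 — Angular frequency: ω = 2π·f = 2π·43.4 = 272.7 rad/s.
Step 2 — Component impedances:
  R: Z = R = 587 Ω
  C: Z = 1/(jωC) = -j/(ω·C) = 0 - j2.004e+06 Ω
Step 3 — Series combination: Z_total = R + C = 587 - j2.004e+06 Ω = 2.004e+06∠-90.0° Ω.
Step 4 — Source phasor: V = 32.5∠144.7° V = -26.52 + j18.78 V.
Step 5 — Ohm's law: I = V / Z_total = (-26.52 + j18.78) / (587 - j2.004e+06) = -9.376e-06 - j1.323e-05 A.
Step 6 — Convert to polar: |I| = 1.622e-05 A, ∠I = -125.3°.

I = 1.622e-05∠-125.3° A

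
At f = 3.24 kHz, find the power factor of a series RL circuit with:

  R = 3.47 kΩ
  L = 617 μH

Step 1 — Angular frequency: ω = 2π·f = 2π·3240 = 2.036e+04 rad/s.
Step 2 — Component impedances:
  R: Z = R = 3470 Ω
  L: Z = jωL = j·2.036e+04·0.000617 = 0 + j12.56 Ω
Step 3 — Series combination: Z_total = R + L = 3470 + j12.56 Ω = 3470∠0.2° Ω.
Step 4 — Power factor: PF = cos(φ) = Re(Z)/|Z| = 3470/3470 = 1.
Step 5 — Type: Im(Z) = 12.56 ⇒ lagging (phase φ = 0.2°).

PF = 1 (lagging, φ = 0.2°)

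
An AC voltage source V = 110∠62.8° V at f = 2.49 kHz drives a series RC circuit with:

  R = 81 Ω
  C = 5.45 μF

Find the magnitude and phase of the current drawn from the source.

Step 1 — Angular frequency: ω = 2π·f = 2π·2490 = 1.565e+04 rad/s.
Step 2 — Component impedances:
  R: Z = R = 81 Ω
  C: Z = 1/(jωC) = -j/(ω·C) = 0 - j11.73 Ω
Step 3 — Series combination: Z_total = R + C = 81 - j11.73 Ω = 81.84∠-8.2° Ω.
Step 4 — Source phasor: V = 110∠62.8° V = 50.28 + j97.84 V.
Step 5 — Ohm's law: I = V / Z_total = (50.28 + j97.84) / (81 - j11.73) = 0.4367 + j1.271 A.
Step 6 — Convert to polar: |I| = 1.344 A, ∠I = 71.0°.

I = 1.344∠71.0° A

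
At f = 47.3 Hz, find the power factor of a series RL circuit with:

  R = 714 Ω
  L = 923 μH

Step 1 — Angular frequency: ω = 2π·f = 2π·47.3 = 297.2 rad/s.
Step 2 — Component impedances:
  R: Z = R = 714 Ω
  L: Z = jωL = j·297.2·0.000923 = 0 + j0.2743 Ω
Step 3 — Series combination: Z_total = R + L = 714 + j0.2743 Ω = 714∠0.0° Ω.
Step 4 — Power factor: PF = cos(φ) = Re(Z)/|Z| = 714/714 = 1.
Step 5 — Type: Im(Z) = 0.2743 ⇒ lagging (phase φ = 0.0°).

PF = 1 (lagging, φ = 0.0°)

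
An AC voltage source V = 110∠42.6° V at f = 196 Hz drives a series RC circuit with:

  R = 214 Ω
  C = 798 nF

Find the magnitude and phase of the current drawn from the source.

Step 1 — Angular frequency: ω = 2π·f = 2π·196 = 1232 rad/s.
Step 2 — Component impedances:
  R: Z = R = 214 Ω
  C: Z = 1/(jωC) = -j/(ω·C) = 0 - j1018 Ω
Step 3 — Series combination: Z_total = R + C = 214 - j1018 Ω = 1040∠-78.1° Ω.
Step 4 — Source phasor: V = 110∠42.6° V = 80.97 + j74.46 V.
Step 5 — Ohm's law: I = V / Z_total = (80.97 + j74.46) / (214 - j1018) = -0.05405 + j0.09094 A.
Step 6 — Convert to polar: |I| = 0.1058 A, ∠I = 120.7°.

I = 0.1058∠120.7° A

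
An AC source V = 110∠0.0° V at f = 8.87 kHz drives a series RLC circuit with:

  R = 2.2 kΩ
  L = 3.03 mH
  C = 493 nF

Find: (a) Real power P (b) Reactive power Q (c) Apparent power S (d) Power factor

Step 1 — Angular frequency: ω = 2π·f = 2π·8870 = 5.573e+04 rad/s.
Step 2 — Component impedances:
  R: Z = R = 2200 Ω
  L: Z = jωL = j·5.573e+04·0.00303 = 0 + j168.9 Ω
  C: Z = 1/(jωC) = -j/(ω·C) = 0 - j36.4 Ω
Step 3 — Series combination: Z_total = R + L + C = 2200 + j132.5 Ω = 2204∠3.4° Ω.
Step 4 — Source phasor: V = 110∠0.0° V = 110 V.
Step 5 — Current: I = V / Z = 0.04982 - j0.003 A = 0.04991∠-3.4° A.
Step 6 — Complex power: S = V·I* = 5.48 + j0.33 VA.
Step 7 — Real power: P = Re(S) = 5.48 W.
Step 8 — Reactive power: Q = Im(S) = 0.33 VAR.
Step 9 — Apparent power: |S| = 5.49 VA.
Step 10 — Power factor: PF = P/|S| = 0.9982 (lagging).

(a) P = 5.48 W  (b) Q = 0.33 VAR  (c) S = 5.49 VA  (d) PF = 0.9982 (lagging)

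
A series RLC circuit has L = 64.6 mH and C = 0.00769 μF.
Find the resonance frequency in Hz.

Step 1 — Resonance condition Im(Z)=0 gives ω₀ = 1/√(LC).
Step 2 — ω₀ = 1/√(0.0646·7.69e-09) = 4.487e+04 rad/s.
Step 3 — f₀ = ω₀/(2π) = 7141 Hz.

f₀ = 7141 Hz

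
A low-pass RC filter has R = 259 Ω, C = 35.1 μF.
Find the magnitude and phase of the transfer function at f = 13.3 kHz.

Step 1 — Angular frequency: ω = 2π·1.33e+04 = 8.357e+04 rad/s.
Step 2 — Transfer function: H(jω) = 1/(1 + jωRC).
Step 3 — Denominator: 1 + jωRC = 1 + j·8.357e+04·259·3.51e-05 = 1 + j759.7.
Step 4 — H = 1.733e-06 - j0.001316.
Step 5 — Magnitude: |H| = 0.001316 (-57.6 dB); phase: φ = -89.9°.

|H| = 0.001316 (-57.6 dB), φ = -89.9°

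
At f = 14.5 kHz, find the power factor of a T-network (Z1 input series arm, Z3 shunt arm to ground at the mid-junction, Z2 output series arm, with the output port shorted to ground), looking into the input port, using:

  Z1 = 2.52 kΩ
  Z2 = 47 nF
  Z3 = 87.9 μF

Step 1 — Angular frequency: ω = 2π·f = 2π·1.45e+04 = 9.111e+04 rad/s.
Step 2 — Component impedances:
  Z1: Z = R = 2520 Ω
  Z2: Z = 1/(jωC) = -j/(ω·C) = 0 - j233.5 Ω
  Z3: Z = 1/(jωC) = -j/(ω·C) = 0 - j0.1249 Ω
Step 3 — With the output port shorted to ground, the output series arm Z2 runs from the junction to ground; the shunt arm Z3 also runs from the junction to ground. They appear in parallel: Z3 || Z2 = 0 - j0.1248 Ω.
Step 4 — Series with input arm Z1: Z_in = Z1 + (Z3 || Z2) = 2520 - j0.1248 Ω = 2520∠-0.0° Ω.
Step 5 — Power factor: PF = cos(φ) = Re(Z)/|Z| = 2520/2520 = 1.
Step 6 — Type: Im(Z) = -0.1248 ⇒ leading (phase φ = -0.0°).

PF = 1 (leading, φ = -0.0°)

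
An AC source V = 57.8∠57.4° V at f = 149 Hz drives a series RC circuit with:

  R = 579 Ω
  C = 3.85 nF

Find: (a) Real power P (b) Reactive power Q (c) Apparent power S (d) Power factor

Step 1 — Angular frequency: ω = 2π·f = 2π·149 = 936.2 rad/s.
Step 2 — Component impedances:
  R: Z = R = 579 Ω
  C: Z = 1/(jωC) = -j/(ω·C) = 0 - j2.774e+05 Ω
Step 3 — Series combination: Z_total = R + C = 579 - j2.774e+05 Ω = 2.774e+05∠-89.9° Ω.
Step 4 — Source phasor: V = 57.8∠57.4° V = 31.14 + j48.69 V.
Step 5 — Current: I = V / Z = -0.0001753 + j0.0001126 A = 0.0002083∠147.3° A.
Step 6 — Complex power: S = V·I* = 2.513e-05 - j0.01204 VA.
Step 7 — Real power: P = Re(S) = 2.513e-05 W.
Step 8 — Reactive power: Q = Im(S) = -0.01204 VAR.
Step 9 — Apparent power: |S| = 0.01204 VA.
Step 10 — Power factor: PF = P/|S| = 0.002087 (leading).

(a) P = 2.513e-05 W  (b) Q = -0.01204 VAR  (c) S = 0.01204 VA  (d) PF = 0.002087 (leading)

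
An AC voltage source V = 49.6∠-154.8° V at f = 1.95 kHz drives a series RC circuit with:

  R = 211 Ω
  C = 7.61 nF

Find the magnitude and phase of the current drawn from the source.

Step 1 — Angular frequency: ω = 2π·f = 2π·1950 = 1.225e+04 rad/s.
Step 2 — Component impedances:
  R: Z = R = 211 Ω
  C: Z = 1/(jωC) = -j/(ω·C) = 0 - j1.073e+04 Ω
Step 3 — Series combination: Z_total = R + C = 211 - j1.073e+04 Ω = 1.073e+04∠-88.9° Ω.
Step 4 — Source phasor: V = 49.6∠-154.8° V = -44.88 - j21.12 V.
Step 5 — Ohm's law: I = V / Z_total = (-44.88 - j21.12) / (211 - j1.073e+04) = 0.001886 - j0.004222 A.
Step 6 — Convert to polar: |I| = 0.004624 A, ∠I = -65.9°.

I = 0.004624∠-65.9° A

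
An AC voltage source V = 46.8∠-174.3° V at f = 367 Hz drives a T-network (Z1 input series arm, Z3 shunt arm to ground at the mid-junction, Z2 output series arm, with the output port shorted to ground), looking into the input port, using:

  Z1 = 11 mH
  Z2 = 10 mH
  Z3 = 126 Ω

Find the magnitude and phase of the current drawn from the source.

Step 1 — Angular frequency: ω = 2π·f = 2π·367 = 2306 rad/s.
Step 2 — Component impedances:
  Z1: Z = jωL = j·2306·0.011 = 0 + j25.37 Ω
  Z2: Z = jωL = j·2306·0.01 = 0 + j23.06 Ω
  Z3: Z = R = 126 Ω
Step 3 — With the output port shorted to ground, the output series arm Z2 runs from the junction to ground; the shunt arm Z3 also runs from the junction to ground. They appear in parallel: Z3 || Z2 = 4.083 + j22.31 Ω.
Step 4 — Series with input arm Z1: Z_in = Z1 + (Z3 || Z2) = 4.083 + j47.68 Ω = 47.85∠85.1° Ω.
Step 5 — Source phasor: V = 46.8∠-174.3° V = -46.57 - j4.648 V.
Step 6 — Ohm's law: I = V / Z_total = (-46.57 - j4.648) / (4.083 + j47.68) = -0.1798 + j0.9613 A.
Step 7 — Convert to polar: |I| = 0.978 A, ∠I = 100.6°.

I = 0.978∠100.6° A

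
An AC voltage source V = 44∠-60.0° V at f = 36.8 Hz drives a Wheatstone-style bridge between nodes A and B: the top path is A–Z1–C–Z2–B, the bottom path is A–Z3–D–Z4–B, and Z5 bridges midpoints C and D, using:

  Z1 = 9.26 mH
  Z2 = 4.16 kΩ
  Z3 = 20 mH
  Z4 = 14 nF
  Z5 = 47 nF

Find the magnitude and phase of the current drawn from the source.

Step 1 — Angular frequency: ω = 2π·f = 2π·36.8 = 231.2 rad/s.
Step 2 — Component impedances:
  Z1: Z = jωL = j·231.2·0.00926 = 0 + j2.141 Ω
  Z2: Z = R = 4160 Ω
  Z3: Z = jωL = j·231.2·0.02 = 0 + j4.624 Ω
  Z4: Z = 1/(jωC) = -j/(ω·C) = 0 - j3.089e+05 Ω
  Z5: Z = 1/(jωC) = -j/(ω·C) = 0 - j9.202e+04 Ω
Step 3 — Bridge requires nodal analysis (the Z5 bridge couples midpoints C and D, so the two paths cannot be reduced to a simple series/parallel combination). Setting node B to ground and injecting 1 A at node A, the 3-node admittance system at A, C, D solves to V_A = Z_AB = 4159 - j53.87 Ω = 4160∠-0.7° Ω.
Step 4 — Source phasor: V = 44∠-60.0° V = 22 - j38.11 V.
Step 5 — Ohm's law: I = V / Z_total = (22 - j38.11) / (4159 - j53.87) = 0.005407 - j0.009091 A.
Step 6 — Convert to polar: |I| = 0.01058 A, ∠I = -59.3°.

I = 0.01058∠-59.3° A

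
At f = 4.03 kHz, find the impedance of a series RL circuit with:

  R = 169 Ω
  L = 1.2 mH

Step 1 — Angular frequency: ω = 2π·f = 2π·4030 = 2.532e+04 rad/s.
Step 2 — Component impedances:
  R: Z = R = 169 Ω
  L: Z = jωL = j·2.532e+04·0.0012 = 0 + j30.39 Ω
Step 3 — Series combination: Z_total = R + L = 169 + j30.39 Ω = 171.7∠10.2° Ω.

Z = 169 + j30.39 Ω = 171.7∠10.2° Ω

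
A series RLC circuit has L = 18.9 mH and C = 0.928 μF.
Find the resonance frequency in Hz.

Step 1 — Resonance condition Im(Z)=0 gives ω₀ = 1/√(LC).
Step 2 — ω₀ = 1/√(0.0189·9.28e-07) = 7551 rad/s.
Step 3 — f₀ = ω₀/(2π) = 1202 Hz.

f₀ = 1202 Hz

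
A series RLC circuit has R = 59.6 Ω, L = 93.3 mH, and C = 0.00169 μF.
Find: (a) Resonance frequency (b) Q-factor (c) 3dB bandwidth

Step 1 — Resonance: ω₀ = 1/√(LC) = 1/√(0.0933·1.69e-09) = 7.964e+04 rad/s.
Step 2 — f₀ = ω₀/(2π) = 1.267e+04 Hz.
Step 3 — Series Q: Q = ω₀L/R = 7.964e+04·0.0933/59.6 = 124.7.
Step 4 — Bandwidth: Δω = ω₀/Q = 638.8 rad/s; BW = Δω/(2π) = 101.7 Hz.

(a) f₀ = 1.267e+04 Hz  (b) Q = 124.7  (c) BW = 101.7 Hz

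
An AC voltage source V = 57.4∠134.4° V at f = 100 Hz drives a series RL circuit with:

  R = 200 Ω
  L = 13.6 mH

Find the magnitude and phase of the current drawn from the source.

Step 1 — Angular frequency: ω = 2π·f = 2π·100 = 628.3 rad/s.
Step 2 — Component impedances:
  R: Z = R = 200 Ω
  L: Z = jωL = j·628.3·0.0136 = 0 + j8.545 Ω
Step 3 — Series combination: Z_total = R + L = 200 + j8.545 Ω = 200.2∠2.4° Ω.
Step 4 — Source phasor: V = 57.4∠134.4° V = -40.16 + j41.01 V.
Step 5 — Ohm's law: I = V / Z_total = (-40.16 + j41.01) / (200 + j8.545) = -0.1917 + j0.2132 A.
Step 6 — Convert to polar: |I| = 0.2867 A, ∠I = 132.0°.

I = 0.2867∠132.0° A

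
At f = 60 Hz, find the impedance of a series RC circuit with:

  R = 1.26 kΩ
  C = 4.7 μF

Step 1 — Angular frequency: ω = 2π·f = 2π·60 = 377 rad/s.
Step 2 — Component impedances:
  R: Z = R = 1260 Ω
  C: Z = 1/(jωC) = -j/(ω·C) = 0 - j564.4 Ω
Step 3 — Series combination: Z_total = R + C = 1260 - j564.4 Ω = 1381∠-24.1° Ω.

Z = 1260 - j564.4 Ω = 1381∠-24.1° Ω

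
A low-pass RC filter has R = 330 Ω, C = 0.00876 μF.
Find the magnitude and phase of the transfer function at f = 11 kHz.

Step 1 — Angular frequency: ω = 2π·1.1e+04 = 6.912e+04 rad/s.
Step 2 — Transfer function: H(jω) = 1/(1 + jωRC).
Step 3 — Denominator: 1 + jωRC = 1 + j·6.912e+04·330·8.76e-09 = 1 + j0.1998.
Step 4 — H = 0.9616 - j0.1921.
Step 5 — Magnitude: |H| = 0.9806 (-0.2 dB); phase: φ = -11.3°.

|H| = 0.9806 (-0.2 dB), φ = -11.3°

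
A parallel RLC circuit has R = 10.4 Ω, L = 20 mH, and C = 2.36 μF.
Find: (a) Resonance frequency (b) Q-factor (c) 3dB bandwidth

Step 1 — Resonance: ω₀ = 1/√(LC) = 1/√(0.02·2.36e-06) = 4603 rad/s.
Step 2 — f₀ = ω₀/(2π) = 732.6 Hz.
Step 3 — Parallel Q: Q = R/(ω₀L) = 10.4/(4603·0.02) = 0.113.
Step 4 — Bandwidth: Δω = ω₀/Q = 4.074e+04 rad/s; BW = Δω/(2π) = 6484 Hz.

(a) f₀ = 732.6 Hz  (b) Q = 0.113  (c) BW = 6484 Hz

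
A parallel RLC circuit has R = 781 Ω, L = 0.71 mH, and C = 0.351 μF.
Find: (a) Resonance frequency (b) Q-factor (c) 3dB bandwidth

Step 1 — Resonance: ω₀ = 1/√(LC) = 1/√(0.00071·3.51e-07) = 6.335e+04 rad/s.
Step 2 — f₀ = ω₀/(2π) = 1.008e+04 Hz.
Step 3 — Parallel Q: Q = R/(ω₀L) = 781/(6.335e+04·0.00071) = 17.37.
Step 4 — Bandwidth: Δω = ω₀/Q = 3648 rad/s; BW = Δω/(2π) = 580.6 Hz.

(a) f₀ = 1.008e+04 Hz  (b) Q = 17.37  (c) BW = 580.6 Hz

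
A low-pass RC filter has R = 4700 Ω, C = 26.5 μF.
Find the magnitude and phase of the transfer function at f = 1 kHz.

Step 1 — Angular frequency: ω = 2π·1000 = 6283 rad/s.
Step 2 — Transfer function: H(jω) = 1/(1 + jωRC).
Step 3 — Denominator: 1 + jωRC = 1 + j·6283·4700·2.65e-05 = 1 + j782.6.
Step 4 — H = 1.633e-06 - j0.001278.
Step 5 — Magnitude: |H| = 0.001278 (-57.9 dB); phase: φ = -89.9°.

|H| = 0.001278 (-57.9 dB), φ = -89.9°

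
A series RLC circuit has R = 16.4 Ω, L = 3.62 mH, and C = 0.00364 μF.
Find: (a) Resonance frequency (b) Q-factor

Step 1 — Resonance condition Im(Z)=0 gives ω₀ = 1/√(LC).
Step 2 — ω₀ = 1/√(0.00362·3.64e-09) = 2.755e+05 rad/s.
Step 3 — f₀ = ω₀/(2π) = 4.384e+04 Hz.
Step 4 — Series Q: Q = ω₀L/R = 2.755e+05·0.00362/16.4 = 60.81.

(a) f₀ = 4.384e+04 Hz  (b) Q = 60.81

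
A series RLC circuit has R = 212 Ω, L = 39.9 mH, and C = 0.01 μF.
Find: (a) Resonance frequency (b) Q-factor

Step 1 — Resonance condition Im(Z)=0 gives ω₀ = 1/√(LC).
Step 2 — ω₀ = 1/√(0.0399·1e-08) = 5.006e+04 rad/s.
Step 3 — f₀ = ω₀/(2π) = 7968 Hz.
Step 4 — Series Q: Q = ω₀L/R = 5.006e+04·0.0399/212 = 9.422.

(a) f₀ = 7968 Hz  (b) Q = 9.422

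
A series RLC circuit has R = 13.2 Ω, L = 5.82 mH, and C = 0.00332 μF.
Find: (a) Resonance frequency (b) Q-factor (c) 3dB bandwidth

Step 1 — Resonance: ω₀ = 1/√(LC) = 1/√(0.00582·3.32e-09) = 2.275e+05 rad/s.
Step 2 — f₀ = ω₀/(2π) = 3.621e+04 Hz.
Step 3 — Series Q: Q = ω₀L/R = 2.275e+05·0.00582/13.2 = 100.3.
Step 4 — Bandwidth: Δω = ω₀/Q = 2268 rad/s; BW = Δω/(2π) = 361 Hz.

(a) f₀ = 3.621e+04 Hz  (b) Q = 100.3  (c) BW = 361 Hz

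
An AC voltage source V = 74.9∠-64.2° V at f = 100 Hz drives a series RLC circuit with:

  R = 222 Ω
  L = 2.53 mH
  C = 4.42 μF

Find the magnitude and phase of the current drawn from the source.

Step 1 — Angular frequency: ω = 2π·f = 2π·100 = 628.3 rad/s.
Step 2 — Component impedances:
  R: Z = R = 222 Ω
  L: Z = jωL = j·628.3·0.00253 = 0 + j1.59 Ω
  C: Z = 1/(jωC) = -j/(ω·C) = 0 - j360.1 Ω
Step 3 — Series combination: Z_total = R + L + C = 222 - j358.5 Ω = 421.7∠-58.2° Ω.
Step 4 — Source phasor: V = 74.9∠-64.2° V = 32.6 - j67.43 V.
Step 5 — Ohm's law: I = V / Z_total = (32.6 - j67.43) / (222 - j358.5) = 0.1767 - j0.01847 A.
Step 6 — Convert to polar: |I| = 0.1776 A, ∠I = -6.0°.

I = 0.1776∠-6.0° A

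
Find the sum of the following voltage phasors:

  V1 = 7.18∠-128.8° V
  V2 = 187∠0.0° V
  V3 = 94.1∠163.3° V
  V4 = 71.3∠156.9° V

Step 1 — Convert each phasor to rectangular form:
  V1 = 7.18·(cos(-128.8°) + j·sin(-128.8°)) = -4.499 - j5.596 V
  V2 = 187·(cos(0.0°) + j·sin(0.0°)) = 187 V
  V3 = 94.1·(cos(163.3°) + j·sin(163.3°)) = -90.13 + j27.04 V
  V4 = 71.3·(cos(156.9°) + j·sin(156.9°)) = -65.58 + j27.97 V
Step 2 — Sum components: V_total = 26.79 + j49.42 V.
Step 3 — Convert to polar: |V_total| = 56.21 V, ∠V_total = 61.5°.

V_total = 56.21∠61.5° V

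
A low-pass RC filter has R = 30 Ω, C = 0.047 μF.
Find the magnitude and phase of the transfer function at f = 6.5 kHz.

Step 1 — Angular frequency: ω = 2π·6500 = 4.084e+04 rad/s.
Step 2 — Transfer function: H(jω) = 1/(1 + jωRC).
Step 3 — Denominator: 1 + jωRC = 1 + j·4.084e+04·30·4.7e-08 = 1 + j0.05759.
Step 4 — H = 0.9967 - j0.0574.
Step 5 — Magnitude: |H| = 0.9983 (-0.0 dB); phase: φ = -3.3°.

|H| = 0.9983 (-0.0 dB), φ = -3.3°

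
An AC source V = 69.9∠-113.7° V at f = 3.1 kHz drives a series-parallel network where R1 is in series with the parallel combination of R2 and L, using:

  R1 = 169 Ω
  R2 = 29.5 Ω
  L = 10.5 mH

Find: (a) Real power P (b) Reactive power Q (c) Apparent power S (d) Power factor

Step 1 — Angular frequency: ω = 2π·f = 2π·3100 = 1.948e+04 rad/s.
Step 2 — Component impedances:
  R1: Z = R = 169 Ω
  R2: Z = R = 29.5 Ω
  L: Z = jωL = j·1.948e+04·0.0105 = 0 + j204.5 Ω
Step 3 — Parallel branch: R2 || L = 1/(1/R2 + 1/L) = 28.9 + j4.168 Ω.
Step 4 — Series with R1: Z_total = R1 + (R2 || L) = 197.9 + j4.168 Ω = 197.9∠1.2° Ω.
Step 5 — Source phasor: V = 69.9∠-113.7° V = -28.1 - j64 V.
Step 6 — Current: I = V / Z = -0.1487 - j0.3203 A = 0.3531∠-114.9° A.
Step 7 — Complex power: S = V·I* = 24.68 + j0.5198 VA.
Step 8 — Real power: P = Re(S) = 24.68 W.
Step 9 — Reactive power: Q = Im(S) = 0.5198 VAR.
Step 10 — Apparent power: |S| = 24.68 VA.
Step 11 — Power factor: PF = P/|S| = 0.9998 (lagging).

(a) P = 24.68 W  (b) Q = 0.5198 VAR  (c) S = 24.68 VA  (d) PF = 0.9998 (lagging)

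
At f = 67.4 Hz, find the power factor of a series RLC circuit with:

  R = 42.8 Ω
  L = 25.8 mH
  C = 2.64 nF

Step 1 — Angular frequency: ω = 2π·f = 2π·67.4 = 423.5 rad/s.
Step 2 — Component impedances:
  R: Z = R = 42.8 Ω
  L: Z = jωL = j·423.5·0.0258 = 0 + j10.93 Ω
  C: Z = 1/(jωC) = -j/(ω·C) = 0 - j8.945e+05 Ω
Step 3 — Series combination: Z_total = R + L + C = 42.8 - j8.944e+05 Ω = 8.944e+05∠-90.0° Ω.
Step 4 — Power factor: PF = cos(φ) = Re(Z)/|Z| = 42.8/8.944e+05 = 4.785e-05.
Step 5 — Type: Im(Z) = -8.944e+05 ⇒ leading (phase φ = -90.0°).

PF = 4.785e-05 (leading, φ = -90.0°)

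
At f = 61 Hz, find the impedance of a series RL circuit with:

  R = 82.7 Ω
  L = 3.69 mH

Step 1 — Angular frequency: ω = 2π·f = 2π·61 = 383.3 rad/s.
Step 2 — Component impedances:
  R: Z = R = 82.7 Ω
  L: Z = jωL = j·383.3·0.00369 = 0 + j1.414 Ω
Step 3 — Series combination: Z_total = R + L = 82.7 + j1.414 Ω = 82.71∠1.0° Ω.

Z = 82.7 + j1.414 Ω = 82.71∠1.0° Ω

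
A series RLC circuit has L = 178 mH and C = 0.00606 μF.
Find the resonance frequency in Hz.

Step 1 — Resonance condition Im(Z)=0 gives ω₀ = 1/√(LC).
Step 2 — ω₀ = 1/√(0.178·6.06e-09) = 3.045e+04 rad/s.
Step 3 — f₀ = ω₀/(2π) = 4846 Hz.

f₀ = 4846 Hz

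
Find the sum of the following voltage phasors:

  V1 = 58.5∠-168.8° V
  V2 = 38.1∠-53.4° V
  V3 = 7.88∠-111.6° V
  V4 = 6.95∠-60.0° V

Step 1 — Convert each phasor to rectangular form:
  V1 = 58.5·(cos(-168.8°) + j·sin(-168.8°)) = -57.39 - j11.36 V
  V2 = 38.1·(cos(-53.4°) + j·sin(-53.4°)) = 22.72 - j30.59 V
  V3 = 7.88·(cos(-111.6°) + j·sin(-111.6°)) = -2.901 - j7.327 V
  V4 = 6.95·(cos(-60.0°) + j·sin(-60.0°)) = 3.475 - j6.019 V
Step 2 — Sum components: V_total = -34.1 - j55.3 V.
Step 3 — Convert to polar: |V_total| = 64.96 V, ∠V_total = -121.7°.

V_total = 64.96∠-121.7° V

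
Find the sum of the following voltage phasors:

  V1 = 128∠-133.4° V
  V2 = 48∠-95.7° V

Step 1 — Convert each phasor to rectangular form:
  V1 = 128·(cos(-133.4°) + j·sin(-133.4°)) = -87.95 - j93 V
  V2 = 48·(cos(-95.7°) + j·sin(-95.7°)) = -4.767 - j47.76 V
Step 2 — Sum components: V_total = -92.71 - j140.8 V.
Step 3 — Convert to polar: |V_total| = 168.6 V, ∠V_total = -123.4°.

V_total = 168.6∠-123.4° V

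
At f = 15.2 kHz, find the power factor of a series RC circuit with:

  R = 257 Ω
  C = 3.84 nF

Step 1 — Angular frequency: ω = 2π·f = 2π·1.52e+04 = 9.55e+04 rad/s.
Step 2 — Component impedances:
  R: Z = R = 257 Ω
  C: Z = 1/(jωC) = -j/(ω·C) = 0 - j2727 Ω
Step 3 — Series combination: Z_total = R + C = 257 - j2727 Ω = 2739∠-84.6° Ω.
Step 4 — Power factor: PF = cos(φ) = Re(Z)/|Z| = 257/2738.8 = 0.09384.
Step 5 — Type: Im(Z) = -2727 ⇒ leading (phase φ = -84.6°).

PF = 0.09384 (leading, φ = -84.6°)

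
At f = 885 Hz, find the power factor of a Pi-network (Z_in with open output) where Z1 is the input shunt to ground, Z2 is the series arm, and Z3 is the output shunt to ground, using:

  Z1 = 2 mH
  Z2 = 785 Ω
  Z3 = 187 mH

Step 1 — Angular frequency: ω = 2π·f = 2π·885 = 5561 rad/s.
Step 2 — Component impedances:
  Z1: Z = jωL = j·5561·0.002 = 0 + j11.12 Ω
  Z2: Z = R = 785 Ω
  Z3: Z = jωL = j·5561·0.187 = 0 + j1040 Ω
Step 3 — With open output, the series arm Z2 and the output shunt Z3 appear in series to ground: Z2 + Z3 = 785 + j1040 Ω.
Step 4 — Parallel with input shunt Z1: Z_in = Z1 || (Z2 + Z3) = 0.05642 + j11.05 Ω = 11.05∠89.7° Ω.
Step 5 — Power factor: PF = cos(φ) = Re(Z)/|Z| = 0.056424/11.046 = 0.005108.
Step 6 — Type: Im(Z) = 11.05 ⇒ lagging (phase φ = 89.7°).

PF = 0.005108 (lagging, φ = 89.7°)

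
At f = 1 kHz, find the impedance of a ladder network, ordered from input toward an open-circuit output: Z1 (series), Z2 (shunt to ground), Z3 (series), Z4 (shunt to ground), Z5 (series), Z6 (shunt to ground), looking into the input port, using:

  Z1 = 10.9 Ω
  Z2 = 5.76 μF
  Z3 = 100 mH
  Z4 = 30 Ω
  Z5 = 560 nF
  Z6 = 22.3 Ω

Step 1 — Angular frequency: ω = 2π·f = 2π·1000 = 6283 rad/s.
Step 2 — Component impedances:
  Z1: Z = R = 10.9 Ω
  Z2: Z = 1/(jωC) = -j/(ω·C) = 0 - j27.63 Ω
  Z3: Z = jωL = j·6283·0.1 = 0 + j628.3 Ω
  Z4: Z = R = 30 Ω
  Z5: Z = 1/(jωC) = -j/(ω·C) = 0 - j284.2 Ω
  Z6: Z = R = 22.3 Ω
Step 3 — Ladder network (open output): work backward from the far end, alternating series and parallel combinations. Z_in = 10.96 - j28.91 Ω = 30.91∠-69.2° Ω.

Z = 10.96 - j28.91 Ω = 30.91∠-69.2° Ω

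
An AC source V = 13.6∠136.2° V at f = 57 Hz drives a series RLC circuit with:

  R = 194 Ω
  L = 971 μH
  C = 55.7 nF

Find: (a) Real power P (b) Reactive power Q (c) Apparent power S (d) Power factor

Step 1 — Angular frequency: ω = 2π·f = 2π·57 = 358.1 rad/s.
Step 2 — Component impedances:
  R: Z = R = 194 Ω
  L: Z = jωL = j·358.1·0.000971 = 0 + j0.3478 Ω
  C: Z = 1/(jωC) = -j/(ω·C) = 0 - j5.013e+04 Ω
Step 3 — Series combination: Z_total = R + L + C = 194 - j5.013e+04 Ω = 5.013e+04∠-89.8° Ω.
Step 4 — Source phasor: V = 13.6∠136.2° V = -9.816 + j9.413 V.
Step 5 — Current: I = V / Z = -0.0001885 - j0.0001951 A = 0.0002713∠-134.0° A.
Step 6 — Complex power: S = V·I* = 1.428e-05 - j0.00369 VA.
Step 7 — Real power: P = Re(S) = 1.428e-05 W.
Step 8 — Reactive power: Q = Im(S) = -0.00369 VAR.
Step 9 — Apparent power: |S| = 0.00369 VA.
Step 10 — Power factor: PF = P/|S| = 0.00387 (leading).

(a) P = 1.428e-05 W  (b) Q = -0.00369 VAR  (c) S = 0.00369 VA  (d) PF = 0.00387 (leading)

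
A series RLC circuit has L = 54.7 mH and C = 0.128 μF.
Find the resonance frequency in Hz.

Step 1 — Resonance condition Im(Z)=0 gives ω₀ = 1/√(LC).
Step 2 — ω₀ = 1/√(0.0547·1.28e-07) = 1.195e+04 rad/s.
Step 3 — f₀ = ω₀/(2π) = 1902 Hz.

f₀ = 1902 Hz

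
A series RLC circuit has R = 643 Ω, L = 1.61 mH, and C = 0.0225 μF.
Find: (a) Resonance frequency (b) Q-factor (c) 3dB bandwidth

Step 1 — Resonance: ω₀ = 1/√(LC) = 1/√(0.00161·2.25e-08) = 1.661e+05 rad/s.
Step 2 — f₀ = ω₀/(2π) = 2.644e+04 Hz.
Step 3 — Series Q: Q = ω₀L/R = 1.661e+05·0.00161/643 = 0.416.
Step 4 — Bandwidth: Δω = ω₀/Q = 3.994e+05 rad/s; BW = Δω/(2π) = 6.356e+04 Hz.

(a) f₀ = 2.644e+04 Hz  (b) Q = 0.416  (c) BW = 6.356e+04 Hz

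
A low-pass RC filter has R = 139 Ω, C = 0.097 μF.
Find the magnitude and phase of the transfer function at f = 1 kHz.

Step 1 — Angular frequency: ω = 2π·1000 = 6283 rad/s.
Step 2 — Transfer function: H(jω) = 1/(1 + jωRC).
Step 3 — Denominator: 1 + jωRC = 1 + j·6283·139·9.7e-08 = 1 + j0.08472.
Step 4 — H = 0.9929 - j0.08411.
Step 5 — Magnitude: |H| = 0.9964 (-0.0 dB); phase: φ = -4.8°.

|H| = 0.9964 (-0.0 dB), φ = -4.8°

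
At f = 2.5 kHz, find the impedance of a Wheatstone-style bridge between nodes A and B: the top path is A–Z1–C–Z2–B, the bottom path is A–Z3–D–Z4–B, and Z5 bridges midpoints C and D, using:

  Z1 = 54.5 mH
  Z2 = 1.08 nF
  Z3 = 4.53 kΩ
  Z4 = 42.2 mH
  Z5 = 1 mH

Step 1 — Angular frequency: ω = 2π·f = 2π·2500 = 1.571e+04 rad/s.
Step 2 — Component impedances:
  Z1: Z = jωL = j·1.571e+04·0.0545 = 0 + j856.1 Ω
  Z2: Z = 1/(jωC) = -j/(ω·C) = 0 - j5.895e+04 Ω
  Z3: Z = R = 4530 Ω
  Z4: Z = jωL = j·1.571e+04·0.0422 = 0 + j662.9 Ω
  Z5: Z = jωL = j·1.571e+04·0.001 = 0 + j15.71 Ω
Step 3 — Bridge requires nodal analysis (the Z5 bridge couples midpoints C and D, so the two paths cannot be reduced to a simple series/parallel combination). Setting node B to ground and injecting 1 A at node A, the 3-node admittance system at A, C, D solves to V_A = Z_AB = 161.9 + j1511 Ω = 1520∠83.9° Ω.

Z = 161.9 + j1511 Ω = 1520∠83.9° Ω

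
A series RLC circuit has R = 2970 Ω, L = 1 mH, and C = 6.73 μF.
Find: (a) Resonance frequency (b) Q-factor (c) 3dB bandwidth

Step 1 — Resonance condition Im(Z)=0 gives ω₀ = 1/√(LC).
Step 2 — ω₀ = 1/√(0.001·6.73e-06) = 1.219e+04 rad/s.
Step 3 — f₀ = ω₀/(2π) = 1940 Hz.
Step 4 — Series Q: Q = ω₀L/R = 1.219e+04·0.001/2970 = 0.004104.
Step 5 — 3dB bandwidth: Δω = ω₀/Q = 2.97e+06 rad/s; BW = Δω/(2π) = 4.727e+05 Hz.

(a) f₀ = 1940 Hz  (b) Q = 0.004104  (c) BW = 4.727e+05 Hz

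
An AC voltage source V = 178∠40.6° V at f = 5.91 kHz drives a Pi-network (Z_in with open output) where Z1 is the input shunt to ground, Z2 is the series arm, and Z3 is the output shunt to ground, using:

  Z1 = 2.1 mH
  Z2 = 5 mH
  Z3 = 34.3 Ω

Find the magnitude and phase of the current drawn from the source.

Step 1 — Angular frequency: ω = 2π·f = 2π·5910 = 3.713e+04 rad/s.
Step 2 — Component impedances:
  Z1: Z = jωL = j·3.713e+04·0.0021 = 0 + j77.98 Ω
  Z2: Z = jωL = j·3.713e+04·0.005 = 0 + j185.7 Ω
  Z3: Z = R = 34.3 Ω
Step 3 — With open output, the series arm Z2 and the output shunt Z3 appear in series to ground: Z2 + Z3 = 34.3 + j185.7 Ω.
Step 4 — Parallel with input shunt Z1: Z_in = Z1 || (Z2 + Z3) = 2.951 + j55.3 Ω = 55.38∠86.9° Ω.
Step 5 — Source phasor: V = 178∠40.6° V = 135.2 + j115.8 V.
Step 6 — Ohm's law: I = V / Z_total = (135.2 + j115.8) / (2.951 + j55.3) = 2.219 - j2.326 A.
Step 7 — Convert to polar: |I| = 3.214 A, ∠I = -46.3°.

I = 3.214∠-46.3° A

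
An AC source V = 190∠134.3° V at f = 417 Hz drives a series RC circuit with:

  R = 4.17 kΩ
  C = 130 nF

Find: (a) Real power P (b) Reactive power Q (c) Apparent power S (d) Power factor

Step 1 — Angular frequency: ω = 2π·f = 2π·417 = 2620 rad/s.
Step 2 — Component impedances:
  R: Z = R = 4170 Ω
  C: Z = 1/(jωC) = -j/(ω·C) = 0 - j2936 Ω
Step 3 — Series combination: Z_total = R + C = 4170 - j2936 Ω = 5100∠-35.1° Ω.
Step 4 — Source phasor: V = 190∠134.3° V = -132.7 + j136 V.
Step 5 — Current: I = V / Z = -0.03663 + j0.006823 A = 0.03726∠169.4° A.
Step 6 — Complex power: S = V·I* = 5.788 - j4.075 VA.
Step 7 — Real power: P = Re(S) = 5.788 W.
Step 8 — Reactive power: Q = Im(S) = -4.075 VAR.
Step 9 — Apparent power: |S| = 7.079 VA.
Step 10 — Power factor: PF = P/|S| = 0.8177 (leading).

(a) P = 5.788 W  (b) Q = -4.075 VAR  (c) S = 7.079 VA  (d) PF = 0.8177 (leading)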